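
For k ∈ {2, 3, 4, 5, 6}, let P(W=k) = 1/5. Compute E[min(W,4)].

3.4

E[min(W,4)] = Σ min(w,4)·P(W=w)
 = 2·1/5 + 3·1/5 + 4·1/5 + 4·1/5 + 4·1/5
 = 2/5 + 3/5 + 4/5 + 4/5 + 4/5
 = 17/5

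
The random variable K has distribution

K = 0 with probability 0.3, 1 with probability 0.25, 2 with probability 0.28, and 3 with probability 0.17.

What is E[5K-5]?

E[5K-5] = Σ (5k-5)·P(K=k)
 = (-5)·0.3 + 0·0.25 + 5·0.28 + 10·0.17
 = (-1.5) + 0 + 1.4 + 1.7
 = 1.6

1.6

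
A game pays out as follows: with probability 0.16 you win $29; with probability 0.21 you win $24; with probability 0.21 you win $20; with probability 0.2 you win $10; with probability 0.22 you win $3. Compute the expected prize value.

16.54

E[payout] = 29·0.16 + 24·0.21 + 20·0.21 + 10·0.2 + 3·0.22
 = 4.64 + 5.04 + 4.2 + 2 + 0.66
 = 16.54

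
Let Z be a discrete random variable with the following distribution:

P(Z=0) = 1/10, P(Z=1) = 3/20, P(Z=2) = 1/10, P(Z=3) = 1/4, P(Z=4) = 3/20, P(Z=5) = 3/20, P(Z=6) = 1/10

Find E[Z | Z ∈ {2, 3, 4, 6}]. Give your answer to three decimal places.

3.583

P(Z ∈ {2, 3, 4, 6}) = 1/10 + 1/4 + 3/20 + 1/10 = 3/5.
E[Z | Z ∈ {2, 3, 4, 6}] = [2·1/10 + 3·1/4 + 4·3/20 + 6·1/10] / (3/5)
 = 43/20 / (3/5)
 = 43/12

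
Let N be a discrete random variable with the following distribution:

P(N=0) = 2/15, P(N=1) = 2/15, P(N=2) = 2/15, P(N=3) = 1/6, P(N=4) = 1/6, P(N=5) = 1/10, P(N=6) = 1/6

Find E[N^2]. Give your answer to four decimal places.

13.3333

E[N^2] = Σ n^2·P(N=n)
 = 0·2/15 + 1·2/15 + 4·2/15 + 9·1/6 + 16·1/6 + 25·1/10 + 36·1/6
 = 0 + 2/15 + 8/15 + 3/2 + 8/3 + 5/2 + 6
 = 40/3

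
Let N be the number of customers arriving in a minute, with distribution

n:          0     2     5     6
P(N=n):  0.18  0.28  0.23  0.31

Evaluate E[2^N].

28.5

E[2^N] = Σ 2^n·P(N=n)
 = 1·0.18 + 4·0.28 + 32·0.23 + 64·0.31
 = 0.18 + 1.12 + 7.36 + 19.84
 = 28.5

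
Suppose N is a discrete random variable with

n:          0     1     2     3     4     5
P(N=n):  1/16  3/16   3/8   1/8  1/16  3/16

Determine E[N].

E[N] = Σ n·P(N=n)
 = 0·1/16 + 1·3/16 + 2·3/8 + 3·1/8 + 4·1/16 + 5·3/16
 = 0 + 3/16 + 3/4 + 3/8 + 1/4 + 15/16
 = 5/2

2.5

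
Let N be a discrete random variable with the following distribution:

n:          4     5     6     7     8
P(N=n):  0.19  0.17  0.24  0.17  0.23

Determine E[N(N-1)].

E[N(N-1)] = Σ n(n-1)·P(N=n)
 = 12·0.19 + 20·0.17 + 30·0.24 + 42·0.17 + 56·0.23
 = 2.28 + 3.4 + 7.2 + 7.14 + 12.88
 = 32.9

32.9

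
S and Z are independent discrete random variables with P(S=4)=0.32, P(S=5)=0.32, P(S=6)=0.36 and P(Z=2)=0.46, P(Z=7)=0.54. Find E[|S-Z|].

E[|S-Z|] = Σ_s Σ_z |s-z| · P(S=s)P(Z=z)
 = 2·0.1472 + 3·0.1728 + 3·0.1472 + 2·0.1728 + 4·0.1656 + 1·0.1944
 = 0.2944 + 0.5184 + 0.4416 + 0.3456 + 0.6624 + 0.1944
 = 2.4568

2.4568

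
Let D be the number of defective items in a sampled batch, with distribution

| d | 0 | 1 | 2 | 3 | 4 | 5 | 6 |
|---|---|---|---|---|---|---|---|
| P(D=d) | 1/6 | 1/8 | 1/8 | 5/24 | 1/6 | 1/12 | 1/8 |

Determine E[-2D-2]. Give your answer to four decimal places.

-7.6667

E[-2D-2] = Σ (-2d-2)·P(D=d)
 = (-2)·1/6 + (-4)·1/8 + (-6)·1/8 + (-8)·5/24 + (-10)·1/6 + (-12)·1/12 + (-14)·1/8
 = (-1/3) + (-1/2) + (-3/4) + (-5/3) + (-5/3) + (-1) + (-7/4)
 = -23/3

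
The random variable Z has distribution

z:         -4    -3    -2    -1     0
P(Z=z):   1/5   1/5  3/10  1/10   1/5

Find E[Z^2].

E[Z^2] = Σ z^2·P(Z=z)
 = 16·1/5 + 9·1/5 + 4·3/10 + 1·1/10 + 0·1/5
 = 16/5 + 9/5 + 6/5 + 1/10 + 0
 = 63/10

6.3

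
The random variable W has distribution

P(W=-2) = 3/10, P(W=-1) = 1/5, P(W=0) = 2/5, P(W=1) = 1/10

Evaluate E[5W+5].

E[5W+5] = Σ (5w+5)·P(W=w)
 = (-5)·3/10 + 0·1/5 + 5·2/5 + 10·1/10
 = (-3/2) + 0 + 2 + 1
 = 3/2

1.5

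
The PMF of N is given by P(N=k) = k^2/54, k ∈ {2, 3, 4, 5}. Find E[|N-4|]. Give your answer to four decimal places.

0.7778

E[|N-4|] = Σ |n-4|·P(N=n)
 = 2·2/27 + 1·1/6 + 0·8/27 + 1·25/54
 = 4/27 + 1/6 + 0 + 25/54
 = 7/9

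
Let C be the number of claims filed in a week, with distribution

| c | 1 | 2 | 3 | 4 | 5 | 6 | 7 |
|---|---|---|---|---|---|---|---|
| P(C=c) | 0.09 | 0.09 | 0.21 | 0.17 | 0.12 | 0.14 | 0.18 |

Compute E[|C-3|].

E[|C-3|] = Σ |c-3|·P(C=c)
 = 2·0.09 + 1·0.09 + 0·0.21 + 1·0.17 + 2·0.12 + 3·0.14 + 4·0.18
 = 0.18 + 0.09 + 0 + 0.17 + 0.24 + 0.42 + 0.72
 = 1.82

1.82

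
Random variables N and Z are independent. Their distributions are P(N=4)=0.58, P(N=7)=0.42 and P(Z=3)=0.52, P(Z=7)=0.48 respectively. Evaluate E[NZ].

25.8792

E[NZ] = Σ_n Σ_z nz · P(N=n)P(Z=z)
 = 12·0.3016 + 28·0.2784 + 21·0.2184 + 49·0.2016
 = 3.6192 + 7.7952 + 4.5864 + 9.8784
 = 25.8792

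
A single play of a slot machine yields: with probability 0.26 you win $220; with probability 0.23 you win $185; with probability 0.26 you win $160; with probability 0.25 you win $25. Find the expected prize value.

E[payout] = 220·0.26 + 185·0.23 + 160·0.26 + 25·0.25
 = 57.2 + 42.55 + 41.6 + 6.25
 = 147.6

147.6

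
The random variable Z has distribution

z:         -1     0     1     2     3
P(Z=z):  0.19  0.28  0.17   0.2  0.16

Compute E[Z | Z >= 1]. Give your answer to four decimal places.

P(Z >= 1) = 0.17 + 0.2 + 0.16 = 0.53.
E[Z | Z >= 1] = [1·0.17 + 2·0.2 + 3·0.16] / 0.53
 = 1.05 / 0.53
 = 105/53

1.9811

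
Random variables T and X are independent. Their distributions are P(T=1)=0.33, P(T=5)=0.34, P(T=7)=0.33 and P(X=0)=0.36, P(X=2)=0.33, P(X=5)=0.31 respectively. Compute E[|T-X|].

E[|T-X|] = Σ_t Σ_x |t-x| · P(T=t)P(X=x)
 = 1·0.1188 + 1·0.1089 + 4·0.1023 + 5·0.1224 + 3·0.1122 + 0·0.1054 + 7·0.1188 + 5·0.1089 + 2·0.1023
 = 0.1188 + 0.1089 + 0.4092 + 0.612 + 0.3366 + 0 + 0.8316 + 0.5445 + 0.2046
 = 3.1662

3.1662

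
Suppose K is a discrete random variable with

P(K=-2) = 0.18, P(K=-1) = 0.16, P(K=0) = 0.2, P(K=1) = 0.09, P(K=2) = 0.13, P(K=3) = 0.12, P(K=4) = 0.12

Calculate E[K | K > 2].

3.5

P(K > 2) = 0.12 + 0.12 = 0.24.
E[K | K > 2] = [3·0.12 + 4·0.12] / 0.24
 = 0.84 / 0.24
 = 7/2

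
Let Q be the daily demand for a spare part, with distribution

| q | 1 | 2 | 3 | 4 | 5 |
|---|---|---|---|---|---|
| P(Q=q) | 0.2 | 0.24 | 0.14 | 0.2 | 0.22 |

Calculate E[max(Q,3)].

3.64

E[max(Q,3)] = Σ max(q,3)·P(Q=q)
 = 3·0.2 + 3·0.24 + 3·0.14 + 4·0.2 + 5·0.22
 = 0.6 + 0.72 + 0.42 + 0.8 + 1.1
 = 3.64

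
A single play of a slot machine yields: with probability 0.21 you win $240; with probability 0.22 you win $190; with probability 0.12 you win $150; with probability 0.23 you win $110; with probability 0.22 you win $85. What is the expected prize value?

154.2

E[payout] = 240·0.21 + 190·0.22 + 150·0.12 + 110·0.23 + 85·0.22
 = 50.4 + 41.8 + 18 + 25.3 + 18.7
 = 154.2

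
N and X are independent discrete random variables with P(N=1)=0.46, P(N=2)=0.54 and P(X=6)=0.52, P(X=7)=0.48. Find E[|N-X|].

4.94

E[|N-X|] = Σ_n Σ_x |n-x| · P(N=n)P(X=x)
 = 5·0.2392 + 6·0.2208 + 4·0.2808 + 5·0.2592
 = 1.196 + 1.3248 + 1.1232 + 1.296
 = 4.94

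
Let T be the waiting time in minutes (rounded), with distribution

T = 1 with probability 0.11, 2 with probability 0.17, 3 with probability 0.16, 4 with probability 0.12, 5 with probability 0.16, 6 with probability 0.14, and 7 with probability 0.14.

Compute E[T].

4.03

E[T] = Σ t·P(T=t)
 = 1·0.11 + 2·0.17 + 3·0.16 + 4·0.12 + 5·0.16 + 6·0.14 + 7·0.14
 = 0.11 + 0.34 + 0.48 + 0.48 + 0.8 + 0.84 + 0.98
 = 4.03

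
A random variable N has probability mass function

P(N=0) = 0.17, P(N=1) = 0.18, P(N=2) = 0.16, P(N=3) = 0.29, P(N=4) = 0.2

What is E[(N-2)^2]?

E[(N-2)^2] = Σ (n-2)^2·P(N=n)
 = 4·0.17 + 1·0.18 + 0·0.16 + 1·0.29 + 4·0.2
 = 0.68 + 0.18 + 0 + 0.29 + 0.8
 = 1.95

1.95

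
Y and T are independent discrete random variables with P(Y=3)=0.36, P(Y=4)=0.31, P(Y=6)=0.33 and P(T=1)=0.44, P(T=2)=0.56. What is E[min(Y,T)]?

1.56

E[min(Y,T)] = Σ_y Σ_t min(y,t) · P(Y=y)P(T=t)
 = 1·0.1584 + 2·0.2016 + 1·0.1364 + 2·0.1736 + 1·0.1452 + 2·0.1848
 = 0.1584 + 0.4032 + 0.1364 + 0.3472 + 0.1452 + 0.3696
 = 1.56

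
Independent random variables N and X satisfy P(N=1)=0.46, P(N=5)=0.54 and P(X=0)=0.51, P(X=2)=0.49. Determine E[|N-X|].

2.6308

E[|N-X|] = Σ_n Σ_x |n-x| · P(N=n)P(X=x)
 = 1·0.2346 + 1·0.2254 + 5·0.2754 + 3·0.2646
 = 0.2346 + 0.2254 + 1.377 + 0.7938
 = 2.6308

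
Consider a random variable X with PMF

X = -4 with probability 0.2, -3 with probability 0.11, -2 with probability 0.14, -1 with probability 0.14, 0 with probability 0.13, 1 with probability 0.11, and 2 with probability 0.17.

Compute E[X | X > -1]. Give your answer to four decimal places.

P(X > -1) = 0.13 + 0.11 + 0.17 = 0.41.
E[X | X > -1] = [0·0.13 + 1·0.11 + 2·0.17] / 0.41
 = 0.45 / 0.41
 = 45/41

1.0976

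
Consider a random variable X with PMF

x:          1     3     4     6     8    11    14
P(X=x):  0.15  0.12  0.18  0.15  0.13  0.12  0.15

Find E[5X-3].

29.95

E[5X-3] = Σ (5x-3)·P(X=x)
 = 2·0.15 + 12·0.12 + 17·0.18 + 27·0.15 + 37·0.13 + 52·0.12 + 67·0.15
 = 0.3 + 1.44 + 3.06 + 4.05 + 4.81 + 6.24 + 10.05
 = 29.95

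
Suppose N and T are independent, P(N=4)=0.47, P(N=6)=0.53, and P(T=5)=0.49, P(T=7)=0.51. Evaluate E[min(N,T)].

E[min(N,T)] = Σ_n Σ_t min(n,t) · P(N=n)P(T=t)
 = 4·0.2303 + 4·0.2397 + 5·0.2597 + 6·0.2703
 = 0.9212 + 0.9588 + 1.2985 + 1.6218
 = 4.8003

4.8003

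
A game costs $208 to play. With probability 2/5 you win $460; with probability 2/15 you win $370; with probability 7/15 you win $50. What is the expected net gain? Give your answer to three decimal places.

E[payout] = 460·2/5 + 370·2/15 + 50·7/15
 = 184 + 148/3 + 70/3
 = 770/3
Net = 770/3 - 208 = 146/3

48.667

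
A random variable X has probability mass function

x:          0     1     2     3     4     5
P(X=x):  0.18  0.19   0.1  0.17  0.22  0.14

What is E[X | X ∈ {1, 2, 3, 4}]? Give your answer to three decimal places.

2.618

P(X ∈ {1, 2, 3, 4}) = 0.19 + 0.1 + 0.17 + 0.22 = 0.68.
E[X | X ∈ {1, 2, 3, 4}] = [1·0.19 + 2·0.1 + 3·0.17 + 4·0.22] / 0.68
 = 1.78 / 0.68
 = 89/34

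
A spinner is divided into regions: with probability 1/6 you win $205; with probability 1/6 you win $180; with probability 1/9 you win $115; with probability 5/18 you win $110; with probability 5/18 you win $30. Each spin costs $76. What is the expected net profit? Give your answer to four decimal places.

39.8333

E[payout] = 205·1/6 + 180·1/6 + 115·1/9 + 110·5/18 + 30·5/18
 = 205/6 + 30 + 115/9 + 275/9 + 25/3
 = 695/6
Net = 695/6 - 76 = 239/6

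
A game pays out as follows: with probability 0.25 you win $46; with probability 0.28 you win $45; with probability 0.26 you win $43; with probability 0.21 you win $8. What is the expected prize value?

36.96

E[payout] = 46·0.25 + 45·0.28 + 43·0.26 + 8·0.21
 = 11.5 + 12.6 + 11.18 + 1.68
 = 36.96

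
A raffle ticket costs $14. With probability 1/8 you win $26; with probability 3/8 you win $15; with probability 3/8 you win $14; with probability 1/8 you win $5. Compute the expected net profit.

0.75

E[payout] = 26·1/8 + 15·3/8 + 14·3/8 + 5·1/8
 = 13/4 + 45/8 + 21/4 + 5/8
 = 59/4
Net = 59/4 - 14 = 3/4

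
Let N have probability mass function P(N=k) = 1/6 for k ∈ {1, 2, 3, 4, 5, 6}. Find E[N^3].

73.5

E[N^3] = Σ n^3·P(N=n)
 = 1·1/6 + 8·1/6 + 27·1/6 + 64·1/6 + 125·1/6 + 216·1/6
 = 1/6 + 4/3 + 9/2 + 32/3 + 125/6 + 36
 = 147/2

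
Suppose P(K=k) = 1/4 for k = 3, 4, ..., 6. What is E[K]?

4.5

E[K] = Σ k·P(K=k)
 = 3·1/4 + 4·1/4 + 5·1/4 + 6·1/4
 = 3/4 + 1 + 5/4 + 3/2
 = 9/2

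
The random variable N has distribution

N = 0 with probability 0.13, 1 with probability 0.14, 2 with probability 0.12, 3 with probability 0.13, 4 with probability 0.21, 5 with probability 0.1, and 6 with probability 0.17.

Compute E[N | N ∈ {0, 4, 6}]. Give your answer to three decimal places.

3.647

P(N ∈ {0, 4, 6}) = 0.13 + 0.21 + 0.17 = 0.51.
E[N | N ∈ {0, 4, 6}] = [0·0.13 + 4·0.21 + 6·0.17] / 0.51
 = 1.86 / 0.51
 = 62/17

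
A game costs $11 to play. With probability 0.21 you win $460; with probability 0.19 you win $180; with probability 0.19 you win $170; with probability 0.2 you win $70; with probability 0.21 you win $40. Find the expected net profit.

E[payout] = 460·0.21 + 180·0.19 + 170·0.19 + 70·0.2 + 40·0.21
 = 96.6 + 34.2 + 32.3 + 14 + 8.4
 = 185.5
Net = 185.5 - 11 = 174.5

174.5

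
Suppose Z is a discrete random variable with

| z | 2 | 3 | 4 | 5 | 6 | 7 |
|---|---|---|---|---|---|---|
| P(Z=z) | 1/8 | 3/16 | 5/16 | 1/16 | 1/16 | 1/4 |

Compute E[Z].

E[Z] = Σ z·P(Z=z)
 = 2·1/8 + 3·3/16 + 4·5/16 + 5·1/16 + 6·1/16 + 7·1/4
 = 1/4 + 9/16 + 5/4 + 5/16 + 3/8 + 7/4
 = 9/2

4.5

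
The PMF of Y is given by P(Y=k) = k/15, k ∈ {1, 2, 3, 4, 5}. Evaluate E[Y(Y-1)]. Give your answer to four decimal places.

11.3333

E[Y(Y-1)] = Σ y(y-1)·P(Y=y)
 = 0·1/15 + 2·2/15 + 6·1/5 + 12·4/15 + 20·1/3
 = 0 + 4/15 + 6/5 + 16/5 + 20/3
 = 34/3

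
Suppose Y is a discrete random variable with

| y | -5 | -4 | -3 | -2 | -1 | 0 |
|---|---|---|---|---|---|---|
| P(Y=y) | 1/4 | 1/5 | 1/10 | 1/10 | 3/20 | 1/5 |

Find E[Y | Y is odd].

-3.4

P(Y is odd) = 1/4 + 1/10 + 3/20 = 1/2.
E[Y | Y is odd] = [(-5)·1/4 + (-3)·1/10 + (-1)·3/20] / (1/2)
 = -17/10 / (1/2)
 = -17/5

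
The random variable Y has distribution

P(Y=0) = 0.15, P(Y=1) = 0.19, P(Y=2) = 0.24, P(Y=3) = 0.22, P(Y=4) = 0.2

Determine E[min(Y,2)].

1.51

E[min(Y,2)] = Σ min(y,2)·P(Y=y)
 = 0·0.15 + 1·0.19 + 2·0.24 + 2·0.22 + 2·0.2
 = 0 + 0.19 + 0.48 + 0.44 + 0.4
 = 1.51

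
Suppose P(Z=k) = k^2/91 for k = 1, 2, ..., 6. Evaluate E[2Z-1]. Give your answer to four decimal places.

E[2Z-1] = Σ (2z-1)·P(Z=z)
 = 1·1/91 + 3·4/91 + 5·9/91 + 7·16/91 + 9·25/91 + 11·36/91
 = 1/91 + 12/91 + 45/91 + 16/13 + 225/91 + 396/91
 = 113/13

8.6923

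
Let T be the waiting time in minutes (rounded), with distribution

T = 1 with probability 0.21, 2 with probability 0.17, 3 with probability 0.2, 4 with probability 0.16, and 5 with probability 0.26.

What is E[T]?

3.09

E[T] = Σ t·P(T=t)
 = 1·0.21 + 2·0.17 + 3·0.2 + 4·0.16 + 5·0.26
 = 0.21 + 0.34 + 0.6 + 0.64 + 1.3
 = 3.09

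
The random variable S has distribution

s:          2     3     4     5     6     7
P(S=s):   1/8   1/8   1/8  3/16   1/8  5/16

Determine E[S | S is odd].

5.6

P(S is odd) = 1/8 + 3/16 + 5/16 = 5/8.
E[S | S is odd] = [3·1/8 + 5·3/16 + 7·5/16] / (5/8)
 = 7/2 / (5/8)
 = 28/5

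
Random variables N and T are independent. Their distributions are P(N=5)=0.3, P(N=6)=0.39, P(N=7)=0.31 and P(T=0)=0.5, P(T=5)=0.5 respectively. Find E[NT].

E[NT] = Σ_n Σ_t nt · P(N=n)P(T=t)
 = 0·0.15 + 25·0.15 + 0·0.195 + 30·0.195 + 0·0.155 + 35·0.155
 = 0 + 3.75 + 0 + 5.85 + 0 + 5.425
 = 15.025

15.025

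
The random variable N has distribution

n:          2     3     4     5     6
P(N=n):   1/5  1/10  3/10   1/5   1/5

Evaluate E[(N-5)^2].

2.7

E[(N-5)^2] = Σ (n-5)^2·P(N=n)
 = 9·1/5 + 4·1/10 + 1·3/10 + 0·1/5 + 1·1/5
 = 9/5 + 2/5 + 3/10 + 0 + 1/5
 = 27/10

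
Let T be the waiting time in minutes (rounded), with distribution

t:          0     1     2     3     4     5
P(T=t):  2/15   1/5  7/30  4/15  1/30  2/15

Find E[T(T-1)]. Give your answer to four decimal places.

5.1333

E[T(T-1)] = Σ t(t-1)·P(T=t)
 = 0·2/15 + 0·1/5 + 2·7/30 + 6·4/15 + 12·1/30 + 20·2/15
 = 0 + 0 + 7/15 + 8/5 + 2/5 + 8/3
 = 77/15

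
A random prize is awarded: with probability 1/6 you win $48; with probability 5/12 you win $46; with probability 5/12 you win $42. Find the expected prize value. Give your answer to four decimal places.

E[payout] = 48·1/6 + 46·5/12 + 42·5/12
 = 8 + 115/6 + 35/2
 = 134/3

44.6667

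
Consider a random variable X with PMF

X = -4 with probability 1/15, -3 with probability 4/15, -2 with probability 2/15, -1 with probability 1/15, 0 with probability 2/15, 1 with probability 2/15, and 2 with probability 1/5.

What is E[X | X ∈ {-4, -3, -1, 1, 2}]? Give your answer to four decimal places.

P(X ∈ {-4, -3, -1, 1, 2}) = 1/15 + 4/15 + 1/15 + 2/15 + 1/5 = 11/15.
E[X | X ∈ {-4, -3, -1, 1, 2}] = [(-4)·1/15 + (-3)·4/15 + (-1)·1/15 + 1·2/15 + 2·1/5] / (11/15)
 = -3/5 / (11/15)
 = -9/11

-0.8182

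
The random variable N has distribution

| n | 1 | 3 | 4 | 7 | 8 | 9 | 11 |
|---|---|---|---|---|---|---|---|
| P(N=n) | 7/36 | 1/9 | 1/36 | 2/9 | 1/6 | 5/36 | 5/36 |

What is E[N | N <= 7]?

3.95

P(N <= 7) = 7/36 + 1/9 + 1/36 + 2/9 = 5/9.
E[N | N <= 7] = [1·7/36 + 3·1/9 + 4·1/36 + 7·2/9] / (5/9)
 = 79/36 / (5/9)
 = 79/20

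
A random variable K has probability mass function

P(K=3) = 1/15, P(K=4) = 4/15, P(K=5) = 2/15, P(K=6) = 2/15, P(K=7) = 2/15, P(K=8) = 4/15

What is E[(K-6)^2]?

3

E[(K-6)^2] = Σ (k-6)^2·P(K=k)
 = 9·1/15 + 4·4/15 + 1·2/15 + 0·2/15 + 1·2/15 + 4·4/15
 = 3/5 + 16/15 + 2/15 + 0 + 2/15 + 16/15
 = 3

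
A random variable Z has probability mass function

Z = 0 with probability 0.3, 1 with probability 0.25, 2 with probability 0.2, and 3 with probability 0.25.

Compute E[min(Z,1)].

0.7

E[min(Z,1)] = Σ min(z,1)·P(Z=z)
 = 0·0.3 + 1·0.25 + 1·0.2 + 1·0.25
 = 0 + 0.25 + 0.2 + 0.25
 = 0.7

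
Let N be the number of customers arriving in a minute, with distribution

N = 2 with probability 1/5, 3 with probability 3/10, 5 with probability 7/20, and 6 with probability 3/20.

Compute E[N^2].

E[N^2] = Σ n^2·P(N=n)
 = 4·1/5 + 9·3/10 + 25·7/20 + 36·3/20
 = 4/5 + 27/10 + 35/4 + 27/5
 = 353/20

17.65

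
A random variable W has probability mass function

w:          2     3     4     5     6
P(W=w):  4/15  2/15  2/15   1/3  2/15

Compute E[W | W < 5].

2.75

P(W < 5) = 4/15 + 2/15 + 2/15 = 8/15.
E[W | W < 5] = [2·4/15 + 3·2/15 + 4·2/15] / (8/15)
 = 22/15 / (8/15)
 = 11/4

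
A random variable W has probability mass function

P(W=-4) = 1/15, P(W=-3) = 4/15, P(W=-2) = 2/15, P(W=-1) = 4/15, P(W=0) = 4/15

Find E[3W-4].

-8.8

E[3W-4] = Σ (3w-4)·P(W=w)
 = (-16)·1/15 + (-13)·4/15 + (-10)·2/15 + (-7)·4/15 + (-4)·4/15
 = (-16/15) + (-52/15) + (-4/3) + (-28/15) + (-16/15)
 = -44/5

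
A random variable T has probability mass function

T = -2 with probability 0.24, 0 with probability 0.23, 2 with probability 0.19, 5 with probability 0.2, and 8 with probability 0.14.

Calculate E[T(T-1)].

13.66

E[T(T-1)] = Σ t(t-1)·P(T=t)
 = 6·0.24 + 0·0.23 + 2·0.19 + 20·0.2 + 56·0.14
 = 1.44 + 0 + 0.38 + 4 + 7.84
 = 13.66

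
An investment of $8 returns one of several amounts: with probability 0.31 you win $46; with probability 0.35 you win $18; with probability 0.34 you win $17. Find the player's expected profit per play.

E[payout] = 46·0.31 + 18·0.35 + 17·0.34
 = 14.26 + 6.3 + 5.78
 = 26.34
Net = 26.34 - 8 = 18.34

18.34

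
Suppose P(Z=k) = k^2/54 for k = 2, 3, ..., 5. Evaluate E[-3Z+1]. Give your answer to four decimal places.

-11.4444

E[-3Z+1] = Σ (-3z+1)·P(Z=z)
 = (-5)·2/27 + (-8)·1/6 + (-11)·8/27 + (-14)·25/54
 = (-10/27) + (-4/3) + (-88/27) + (-175/27)
 = -103/9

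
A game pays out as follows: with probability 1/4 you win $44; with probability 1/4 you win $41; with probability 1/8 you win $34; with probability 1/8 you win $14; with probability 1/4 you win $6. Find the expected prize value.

E[payout] = 44·1/4 + 41·1/4 + 34·1/8 + 14·1/8 + 6·1/4
 = 11 + 41/4 + 17/4 + 7/4 + 3/2
 = 115/4

28.75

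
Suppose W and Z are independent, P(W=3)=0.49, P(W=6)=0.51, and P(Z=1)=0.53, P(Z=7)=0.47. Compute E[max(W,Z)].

5.6909

E[max(W,Z)] = Σ_w Σ_z max(w,z) · P(W=w)P(Z=z)
 = 3·0.2597 + 7·0.2303 + 6·0.2703 + 7·0.2397
 = 0.7791 + 1.6121 + 1.6218 + 1.6779
 = 5.6909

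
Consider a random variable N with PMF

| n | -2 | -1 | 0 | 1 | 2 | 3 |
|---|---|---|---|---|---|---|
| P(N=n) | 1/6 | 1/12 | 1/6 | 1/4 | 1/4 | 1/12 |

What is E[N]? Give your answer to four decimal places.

E[N] = Σ n·P(N=n)
 = (-2)·1/6 + (-1)·1/12 + 0·1/6 + 1·1/4 + 2·1/4 + 3·1/12
 = (-1/3) + (-1/12) + 0 + 1/4 + 1/2 + 1/4
 = 7/12

0.5833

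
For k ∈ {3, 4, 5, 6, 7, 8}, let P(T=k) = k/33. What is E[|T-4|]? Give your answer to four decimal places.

2.2121

E[|T-4|] = Σ |t-4|·P(T=t)
 = 1·1/11 + 0·4/33 + 1·5/33 + 2·2/11 + 3·7/33 + 4·8/33
 = 1/11 + 0 + 5/33 + 4/11 + 7/11 + 32/33
 = 73/33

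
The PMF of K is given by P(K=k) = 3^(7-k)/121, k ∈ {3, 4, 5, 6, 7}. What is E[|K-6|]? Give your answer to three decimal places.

E[|K-6|] = Σ |k-6|·P(K=k)
 = 3·81/121 + 2·27/121 + 1·9/121 + 0·3/121 + 1·1/121
 = 243/121 + 54/121 + 9/121 + 0 + 1/121
 = 307/121

2.537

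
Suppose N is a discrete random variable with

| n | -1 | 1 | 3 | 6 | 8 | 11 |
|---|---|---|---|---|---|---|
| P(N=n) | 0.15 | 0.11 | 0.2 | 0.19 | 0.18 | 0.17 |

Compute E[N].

E[N] = Σ n·P(N=n)
 = (-1)·0.15 + 1·0.11 + 3·0.2 + 6·0.19 + 8·0.18 + 11·0.17
 = (-0.15) + 0.11 + 0.6 + 1.14 + 1.44 + 1.87
 = 5.01

5.01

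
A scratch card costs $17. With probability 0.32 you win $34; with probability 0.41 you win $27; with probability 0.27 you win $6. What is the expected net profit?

E[payout] = 34·0.32 + 27·0.41 + 6·0.27
 = 10.88 + 11.07 + 1.62
 = 23.57
Net = 23.57 - 17 = 6.57

6.57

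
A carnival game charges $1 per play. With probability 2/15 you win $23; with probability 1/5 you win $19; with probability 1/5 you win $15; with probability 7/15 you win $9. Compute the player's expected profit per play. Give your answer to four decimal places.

E[payout] = 23·2/15 + 19·1/5 + 15·1/5 + 9·7/15
 = 46/15 + 19/5 + 3 + 21/5
 = 211/15
Net = 211/15 - 1 = 196/15

13.0667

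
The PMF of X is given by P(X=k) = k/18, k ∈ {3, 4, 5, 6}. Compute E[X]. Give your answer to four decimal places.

E[X] = Σ x·P(X=x)
 = 3·1/6 + 4·2/9 + 5·5/18 + 6·1/3
 = 1/2 + 8/9 + 25/18 + 2
 = 43/9

4.7778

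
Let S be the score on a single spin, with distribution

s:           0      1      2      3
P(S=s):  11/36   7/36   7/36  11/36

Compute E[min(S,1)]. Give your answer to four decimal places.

E[min(S,1)] = Σ min(s,1)·P(S=s)
 = 0·11/36 + 1·7/36 + 1·7/36 + 1·11/36
 = 0 + 7/36 + 7/36 + 11/36
 = 25/36

0.6944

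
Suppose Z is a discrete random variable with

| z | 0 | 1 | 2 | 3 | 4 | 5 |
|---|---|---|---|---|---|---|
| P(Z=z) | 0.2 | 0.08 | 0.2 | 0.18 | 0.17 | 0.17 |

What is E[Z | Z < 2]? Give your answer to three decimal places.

0.286

P(Z < 2) = 0.2 + 0.08 = 0.28.
E[Z | Z < 2] = [0·0.2 + 1·0.08] / 0.28
 = 0.08 / 0.28
 = 2/7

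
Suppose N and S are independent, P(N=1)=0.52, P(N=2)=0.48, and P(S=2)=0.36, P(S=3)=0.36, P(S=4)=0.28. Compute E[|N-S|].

E[|N-S|] = Σ_n Σ_s |n-s| · P(N=n)P(S=s)
 = 1·0.1872 + 2·0.1872 + 3·0.1456 + 0·0.1728 + 1·0.1728 + 2·0.1344
 = 0.1872 + 0.3744 + 0.4368 + 0 + 0.1728 + 0.2688
 = 1.44

1.44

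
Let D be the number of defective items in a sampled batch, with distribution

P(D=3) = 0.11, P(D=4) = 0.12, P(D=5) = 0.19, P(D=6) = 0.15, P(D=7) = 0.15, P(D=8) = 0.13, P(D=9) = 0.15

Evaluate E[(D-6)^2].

3.68

E[(D-6)^2] = Σ (d-6)^2·P(D=d)
 = 9·0.11 + 4·0.12 + 1·0.19 + 0·0.15 + 1·0.15 + 4·0.13 + 9·0.15
 = 0.99 + 0.48 + 0.19 + 0 + 0.15 + 0.52 + 1.35
 = 3.68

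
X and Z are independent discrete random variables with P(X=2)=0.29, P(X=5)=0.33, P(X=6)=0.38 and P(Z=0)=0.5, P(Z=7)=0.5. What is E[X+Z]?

8.01

E[X+Z] = Σ_x Σ_z (x+z) · P(X=x)P(Z=z)
 = 2·0.145 + 9·0.145 + 5·0.165 + 12·0.165 + 6·0.19 + 13·0.19
 = 0.29 + 1.305 + 0.825 + 1.98 + 1.14 + 2.47
 = 8.01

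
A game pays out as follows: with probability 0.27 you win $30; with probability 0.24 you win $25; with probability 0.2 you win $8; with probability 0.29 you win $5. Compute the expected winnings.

17.15

E[payout] = 30·0.27 + 25·0.24 + 8·0.2 + 5·0.29
 = 8.1 + 6 + 1.6 + 1.45
 = 17.15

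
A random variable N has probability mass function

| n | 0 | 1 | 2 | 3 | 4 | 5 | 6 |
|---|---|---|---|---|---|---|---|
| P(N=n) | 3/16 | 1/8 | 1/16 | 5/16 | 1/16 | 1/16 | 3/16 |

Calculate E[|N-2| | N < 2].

1.6

P(N < 2) = 3/16 + 1/8 = 5/16.
E[|N-2| | N < 2] = [2·3/16 + 1·1/8] / (5/16)
 = 1/2 / (5/16)
 = 8/5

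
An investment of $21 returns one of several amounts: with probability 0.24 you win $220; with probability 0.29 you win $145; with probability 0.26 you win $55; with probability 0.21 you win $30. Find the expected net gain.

94.45

E[payout] = 220·0.24 + 145·0.29 + 55·0.26 + 30·0.21
 = 52.8 + 42.05 + 14.3 + 6.3
 = 115.45
Net = 115.45 - 21 = 94.45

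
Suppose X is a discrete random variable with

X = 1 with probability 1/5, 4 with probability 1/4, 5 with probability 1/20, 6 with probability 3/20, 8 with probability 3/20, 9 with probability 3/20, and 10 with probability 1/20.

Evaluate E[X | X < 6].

2.9

P(X < 6) = 1/5 + 1/4 + 1/20 = 1/2.
E[X | X < 6] = [1·1/5 + 4·1/4 + 5·1/20] / (1/2)
 = 29/20 / (1/2)
 = 29/10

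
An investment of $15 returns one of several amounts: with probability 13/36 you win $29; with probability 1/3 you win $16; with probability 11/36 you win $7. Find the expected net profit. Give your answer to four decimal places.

2.9444

E[payout] = 29·13/36 + 16·1/3 + 7·11/36
 = 377/36 + 16/3 + 77/36
 = 323/18
Net = 323/18 - 15 = 53/18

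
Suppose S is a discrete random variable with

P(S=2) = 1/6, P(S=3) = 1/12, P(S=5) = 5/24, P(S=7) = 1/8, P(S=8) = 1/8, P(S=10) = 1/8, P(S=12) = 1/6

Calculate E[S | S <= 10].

5.7

P(S <= 10) = 1/6 + 1/12 + 5/24 + 1/8 + 1/8 + 1/8 = 5/6.
E[S | S <= 10] = [2·1/6 + 3·1/12 + 5·5/24 + 7·1/8 + 8·1/8 + 10·1/8] / (5/6)
 = 19/4 / (5/6)
 = 57/10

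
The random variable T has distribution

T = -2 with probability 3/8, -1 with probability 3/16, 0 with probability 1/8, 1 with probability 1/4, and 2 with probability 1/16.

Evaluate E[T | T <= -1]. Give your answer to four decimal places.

P(T <= -1) = 3/8 + 3/16 = 9/16.
E[T | T <= -1] = [(-2)·3/8 + (-1)·3/16] / (9/16)
 = -15/16 / (9/16)
 = -5/3

-1.6667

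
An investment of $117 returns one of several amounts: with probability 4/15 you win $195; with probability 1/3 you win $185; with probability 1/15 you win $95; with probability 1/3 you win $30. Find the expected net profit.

E[payout] = 195·4/15 + 185·1/3 + 95·1/15 + 30·1/3
 = 52 + 185/3 + 19/3 + 10
 = 130
Net = 130 - 117 = 13

13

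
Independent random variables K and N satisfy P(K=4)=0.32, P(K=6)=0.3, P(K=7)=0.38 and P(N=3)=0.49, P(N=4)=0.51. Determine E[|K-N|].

E[|K-N|] = Σ_k Σ_n |k-n| · P(K=k)P(N=n)
 = 1·0.1568 + 0·0.1632 + 3·0.147 + 2·0.153 + 4·0.1862 + 3·0.1938
 = 0.1568 + 0 + 0.441 + 0.306 + 0.7448 + 0.5814
 = 2.23

2.23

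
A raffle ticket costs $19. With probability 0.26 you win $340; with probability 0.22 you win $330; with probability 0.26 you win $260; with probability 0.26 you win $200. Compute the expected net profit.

E[payout] = 340·0.26 + 330·0.22 + 260·0.26 + 200·0.26
 = 88.4 + 72.6 + 67.6 + 52
 = 280.6
Net = 280.6 - 19 = 261.6

261.6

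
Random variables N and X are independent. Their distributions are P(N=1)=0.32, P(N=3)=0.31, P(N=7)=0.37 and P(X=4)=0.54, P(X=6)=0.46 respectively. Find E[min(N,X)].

E[min(N,X)] = Σ_n Σ_x min(n,x) · P(N=n)P(X=x)
 = 1·0.1728 + 1·0.1472 + 3·0.1674 + 3·0.1426 + 4·0.1998 + 6·0.1702
 = 0.1728 + 0.1472 + 0.5022 + 0.4278 + 0.7992 + 1.0212
 = 3.0704

3.0704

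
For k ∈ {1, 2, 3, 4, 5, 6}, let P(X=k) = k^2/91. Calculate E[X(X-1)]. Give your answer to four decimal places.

20.1538

E[X(X-1)] = Σ x(x-1)·P(X=x)
 = 0·1/91 + 2·4/91 + 6·9/91 + 12·16/91 + 20·25/91 + 30·36/91
 = 0 + 8/91 + 54/91 + 192/91 + 500/91 + 1080/91
 = 262/13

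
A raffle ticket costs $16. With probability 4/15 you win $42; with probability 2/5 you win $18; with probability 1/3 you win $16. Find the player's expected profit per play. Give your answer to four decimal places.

E[payout] = 42·4/15 + 18·2/5 + 16·1/3
 = 56/5 + 36/5 + 16/3
 = 356/15
Net = 356/15 - 16 = 116/15

7.7333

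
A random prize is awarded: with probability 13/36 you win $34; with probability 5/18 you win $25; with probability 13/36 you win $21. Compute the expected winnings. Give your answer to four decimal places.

26.8056

E[payout] = 34·13/36 + 25·5/18 + 21·13/36
 = 221/18 + 125/18 + 91/12
 = 965/36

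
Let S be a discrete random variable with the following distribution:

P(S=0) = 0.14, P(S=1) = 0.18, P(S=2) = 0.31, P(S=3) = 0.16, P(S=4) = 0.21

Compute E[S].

E[S] = Σ s·P(S=s)
 = 0·0.14 + 1·0.18 + 2·0.31 + 3·0.16 + 4·0.21
 = 0 + 0.18 + 0.62 + 0.48 + 0.84
 = 2.12

2.12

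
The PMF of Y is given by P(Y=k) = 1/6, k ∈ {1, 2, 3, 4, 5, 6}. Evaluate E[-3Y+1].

E[-3Y+1] = Σ (-3y+1)·P(Y=y)
 = (-2)·1/6 + (-5)·1/6 + (-8)·1/6 + (-11)·1/6 + (-14)·1/6 + (-17)·1/6
 = (-1/3) + (-5/6) + (-4/3) + (-11/6) + (-7/3) + (-17/6)
 = -19/2

-9.5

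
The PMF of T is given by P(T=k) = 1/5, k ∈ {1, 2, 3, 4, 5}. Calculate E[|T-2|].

1.4

E[|T-2|] = Σ |t-2|·P(T=t)
 = 1·1/5 + 0·1/5 + 1·1/5 + 2·1/5 + 3·1/5
 = 1/5 + 0 + 1/5 + 2/5 + 3/5
 = 7/5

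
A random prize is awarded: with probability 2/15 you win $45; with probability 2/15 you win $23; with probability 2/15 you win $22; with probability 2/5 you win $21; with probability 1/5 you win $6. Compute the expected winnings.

E[payout] = 45·2/15 + 23·2/15 + 22·2/15 + 21·2/5 + 6·1/5
 = 6 + 46/15 + 44/15 + 42/5 + 6/5
 = 108/5

21.6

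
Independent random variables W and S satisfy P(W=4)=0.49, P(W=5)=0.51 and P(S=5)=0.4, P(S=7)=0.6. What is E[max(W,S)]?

6.2

E[max(W,S)] = Σ_w Σ_s max(w,s) · P(W=w)P(S=s)
 = 5·0.196 + 7·0.294 + 5·0.204 + 7·0.306
 = 0.98 + 2.058 + 1.02 + 2.142
 = 6.2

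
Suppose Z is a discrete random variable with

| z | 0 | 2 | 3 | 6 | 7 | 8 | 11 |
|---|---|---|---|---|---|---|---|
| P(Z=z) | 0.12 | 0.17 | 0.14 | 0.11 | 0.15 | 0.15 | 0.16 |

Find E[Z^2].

42.21

E[Z^2] = Σ z^2·P(Z=z)
 = 0·0.12 + 4·0.17 + 9·0.14 + 36·0.11 + 49·0.15 + 64·0.15 + 121·0.16
 = 0 + 0.68 + 1.26 + 3.96 + 7.35 + 9.6 + 19.36
 = 42.21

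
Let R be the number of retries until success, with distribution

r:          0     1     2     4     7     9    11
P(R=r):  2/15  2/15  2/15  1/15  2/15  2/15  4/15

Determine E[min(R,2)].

E[min(R,2)] = Σ min(r,2)·P(R=r)
 = 0·2/15 + 1·2/15 + 2·2/15 + 2·1/15 + 2·2/15 + 2·2/15 + 2·4/15
 = 0 + 2/15 + 4/15 + 2/15 + 4/15 + 4/15 + 8/15
 = 8/5

1.6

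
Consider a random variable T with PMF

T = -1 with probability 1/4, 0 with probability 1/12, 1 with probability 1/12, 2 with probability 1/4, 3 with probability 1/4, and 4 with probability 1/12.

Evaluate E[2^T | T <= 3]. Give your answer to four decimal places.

3.6818

P(T <= 3) = 1/4 + 1/12 + 1/12 + 1/4 + 1/4 = 11/12.
E[2^T | T <= 3] = [1/2·1/4 + 1·1/12 + 2·1/12 + 4·1/4 + 8·1/4] / (11/12)
 = 27/8 / (11/12)
 = 81/22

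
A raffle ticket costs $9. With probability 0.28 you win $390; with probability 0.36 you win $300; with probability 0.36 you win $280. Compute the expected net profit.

E[payout] = 390·0.28 + 300·0.36 + 280·0.36
 = 109.2 + 108 + 100.8
 = 318
Net = 318 - 9 = 309

309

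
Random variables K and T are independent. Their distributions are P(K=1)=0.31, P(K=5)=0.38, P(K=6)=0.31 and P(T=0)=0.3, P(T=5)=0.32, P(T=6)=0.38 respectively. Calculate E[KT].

E[KT] = Σ_k Σ_t kt · P(K=k)P(T=t)
 = 0·0.093 + 5·0.0992 + 6·0.1178 + 0·0.114 + 25·0.1216 + 30·0.1444 + 0·0.093 + 30·0.0992 + 36·0.1178
 = 0 + 0.496 + 0.7068 + 0 + 3.04 + 4.332 + 0 + 2.976 + 4.2408
 = 15.7916

15.7916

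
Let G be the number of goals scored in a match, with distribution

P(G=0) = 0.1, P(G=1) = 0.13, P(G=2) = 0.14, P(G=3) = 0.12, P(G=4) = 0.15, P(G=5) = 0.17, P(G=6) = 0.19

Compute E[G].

3.36

E[G] = Σ g·P(G=g)
 = 0·0.1 + 1·0.13 + 2·0.14 + 3·0.12 + 4·0.15 + 5·0.17 + 6·0.19
 = 0 + 0.13 + 0.28 + 0.36 + 0.6 + 0.85 + 1.14
 = 3.36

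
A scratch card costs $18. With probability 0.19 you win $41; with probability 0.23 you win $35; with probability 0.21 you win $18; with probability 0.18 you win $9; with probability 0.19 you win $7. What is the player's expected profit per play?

E[payout] = 41·0.19 + 35·0.23 + 18·0.21 + 9·0.18 + 7·0.19
 = 7.79 + 8.05 + 3.78 + 1.62 + 1.33
 = 22.57
Net = 22.57 - 18 = 4.57

4.57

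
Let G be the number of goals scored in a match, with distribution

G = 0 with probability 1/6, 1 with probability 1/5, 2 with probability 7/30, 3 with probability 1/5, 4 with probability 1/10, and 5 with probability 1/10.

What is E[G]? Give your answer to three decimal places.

2.167

E[G] = Σ g·P(G=g)
 = 0·1/6 + 1·1/5 + 2·7/30 + 3·1/5 + 4·1/10 + 5·1/10
 = 0 + 1/5 + 7/15 + 3/5 + 2/5 + 1/2
 = 13/6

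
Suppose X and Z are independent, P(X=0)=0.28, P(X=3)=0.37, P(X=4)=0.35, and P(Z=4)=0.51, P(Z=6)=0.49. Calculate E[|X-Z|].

2.47

E[|X-Z|] = Σ_x Σ_z |x-z| · P(X=x)P(Z=z)
 = 4·0.1428 + 6·0.1372 + 1·0.1887 + 3·0.1813 + 0·0.1785 + 2·0.1715
 = 0.5712 + 0.8232 + 0.1887 + 0.5439 + 0 + 0.343
 = 2.47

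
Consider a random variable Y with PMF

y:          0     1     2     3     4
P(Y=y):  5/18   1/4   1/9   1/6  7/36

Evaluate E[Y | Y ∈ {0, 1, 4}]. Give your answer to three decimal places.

P(Y ∈ {0, 1, 4}) = 5/18 + 1/4 + 7/36 = 13/18.
E[Y | Y ∈ {0, 1, 4}] = [0·5/18 + 1·1/4 + 4·7/36] / (13/18)
 = 37/36 / (13/18)
 = 37/26

1.423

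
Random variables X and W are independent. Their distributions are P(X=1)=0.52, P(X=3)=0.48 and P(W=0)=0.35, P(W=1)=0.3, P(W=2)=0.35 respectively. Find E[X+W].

2.96

E[X+W] = Σ_x Σ_w (x+w) · P(X=x)P(W=w)
 = 1·0.182 + 2·0.156 + 3·0.182 + 3·0.168 + 4·0.144 + 5·0.168
 = 0.182 + 0.312 + 0.546 + 0.504 + 0.576 + 0.84
 = 2.96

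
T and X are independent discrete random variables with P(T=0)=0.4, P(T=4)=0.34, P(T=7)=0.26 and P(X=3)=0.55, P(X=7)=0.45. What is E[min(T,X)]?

2.421

E[min(T,X)] = Σ_t Σ_x min(t,x) · P(T=t)P(X=x)
 = 0·0.22 + 0·0.18 + 3·0.187 + 4·0.153 + 3·0.143 + 7·0.117
 = 0 + 0 + 0.561 + 0.612 + 0.429 + 0.819
 = 2.421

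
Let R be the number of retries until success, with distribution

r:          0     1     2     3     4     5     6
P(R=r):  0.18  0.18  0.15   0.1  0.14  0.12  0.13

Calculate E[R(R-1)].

8.88

E[R(R-1)] = Σ r(r-1)·P(R=r)
 = 0·0.18 + 0·0.18 + 2·0.15 + 6·0.1 + 12·0.14 + 20·0.12 + 30·0.13
 = 0 + 0 + 0.3 + 0.6 + 1.68 + 2.4 + 3.9
 = 8.88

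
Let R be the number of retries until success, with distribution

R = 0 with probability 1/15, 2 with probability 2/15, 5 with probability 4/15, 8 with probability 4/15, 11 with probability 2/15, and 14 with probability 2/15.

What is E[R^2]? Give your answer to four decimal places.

E[R^2] = Σ r^2·P(R=r)
 = 0·1/15 + 4·2/15 + 25·4/15 + 64·4/15 + 121·2/15 + 196·2/15
 = 0 + 8/15 + 20/3 + 256/15 + 242/15 + 392/15
 = 998/15

66.5333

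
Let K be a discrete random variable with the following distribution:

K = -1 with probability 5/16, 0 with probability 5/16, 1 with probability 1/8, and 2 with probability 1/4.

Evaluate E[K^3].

E[K^3] = Σ k^3·P(K=k)
 = (-1)·5/16 + 0·5/16 + 1·1/8 + 8·1/4
 = (-5/16) + 0 + 1/8 + 2
 = 29/16

1.8125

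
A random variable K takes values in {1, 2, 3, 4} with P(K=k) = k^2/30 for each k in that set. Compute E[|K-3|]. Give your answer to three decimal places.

0.733

E[|K-3|] = Σ |k-3|·P(K=k)
 = 2·1/30 + 1·2/15 + 0·3/10 + 1·8/15
 = 1/15 + 2/15 + 0 + 8/15
 = 11/15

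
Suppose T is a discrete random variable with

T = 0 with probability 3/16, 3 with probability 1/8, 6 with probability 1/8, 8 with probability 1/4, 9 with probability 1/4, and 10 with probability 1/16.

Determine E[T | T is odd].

7

P(T is odd) = 1/8 + 1/4 = 3/8.
E[T | T is odd] = [3·1/8 + 9·1/4] / (3/8)
 = 21/8 / (3/8)
 = 7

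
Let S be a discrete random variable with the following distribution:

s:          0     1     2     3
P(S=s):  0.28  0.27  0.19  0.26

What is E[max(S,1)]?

E[max(S,1)] = Σ max(s,1)·P(S=s)
 = 1·0.28 + 1·0.27 + 2·0.19 + 3·0.26
 = 0.28 + 0.27 + 0.38 + 0.78
 = 1.71

1.71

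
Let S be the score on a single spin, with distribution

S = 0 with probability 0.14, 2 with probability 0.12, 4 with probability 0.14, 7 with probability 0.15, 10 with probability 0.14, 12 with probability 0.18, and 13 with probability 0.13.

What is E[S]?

E[S] = Σ s·P(S=s)
 = 0·0.14 + 2·0.12 + 4·0.14 + 7·0.15 + 10·0.14 + 12·0.18 + 13·0.13
 = 0 + 0.24 + 0.56 + 1.05 + 1.4 + 2.16 + 1.69
 = 7.1

7.1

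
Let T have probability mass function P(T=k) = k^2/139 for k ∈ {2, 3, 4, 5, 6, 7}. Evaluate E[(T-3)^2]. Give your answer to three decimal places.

E[(T-3)^2] = Σ (t-3)^2·P(T=t)
 = 1·4/139 + 0·9/139 + 1·16/139 + 4·25/139 + 9·36/139 + 16·49/139
 = 4/139 + 0 + 16/139 + 100/139 + 324/139 + 784/139
 = 1228/139

8.835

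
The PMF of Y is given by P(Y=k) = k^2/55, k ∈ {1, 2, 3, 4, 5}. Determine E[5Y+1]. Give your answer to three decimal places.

E[5Y+1] = Σ (5y+1)·P(Y=y)
 = 6·1/55 + 11·4/55 + 16·9/55 + 21·16/55 + 26·5/11
 = 6/55 + 4/5 + 144/55 + 336/55 + 130/11
 = 236/11

21.455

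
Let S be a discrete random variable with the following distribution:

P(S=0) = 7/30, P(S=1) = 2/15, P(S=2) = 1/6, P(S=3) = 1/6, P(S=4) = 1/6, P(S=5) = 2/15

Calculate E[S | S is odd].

3

P(S is odd) = 2/15 + 1/6 + 2/15 = 13/30.
E[S | S is odd] = [1·2/15 + 3·1/6 + 5·2/15] / (13/30)
 = 13/10 / (13/30)
 = 3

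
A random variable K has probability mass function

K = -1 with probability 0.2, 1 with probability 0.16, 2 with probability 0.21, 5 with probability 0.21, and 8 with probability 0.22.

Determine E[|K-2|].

2.71

E[|K-2|] = Σ |k-2|·P(K=k)
 = 3·0.2 + 1·0.16 + 0·0.21 + 3·0.21 + 6·0.22
 = 0.6 + 0.16 + 0 + 0.63 + 1.32
 = 2.71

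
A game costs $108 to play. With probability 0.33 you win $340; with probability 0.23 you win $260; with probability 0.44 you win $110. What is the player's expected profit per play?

112.4

E[payout] = 340·0.33 + 260·0.23 + 110·0.44
 = 112.2 + 59.8 + 48.4
 = 220.4
Net = 220.4 - 108 = 112.4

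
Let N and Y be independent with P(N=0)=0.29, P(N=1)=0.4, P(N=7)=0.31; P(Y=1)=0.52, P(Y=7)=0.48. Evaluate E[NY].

E[NY] = Σ_n Σ_y ny · P(N=n)P(Y=y)
 = 0·0.1508 + 0·0.1392 + 1·0.208 + 7·0.192 + 7·0.1612 + 49·0.1488
 = 0 + 0 + 0.208 + 1.344 + 1.1284 + 7.2912
 = 9.9716

9.9716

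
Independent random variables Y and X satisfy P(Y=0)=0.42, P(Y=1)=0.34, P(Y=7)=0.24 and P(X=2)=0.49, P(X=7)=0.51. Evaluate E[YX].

9.191

E[YX] = Σ_y Σ_x yx · P(Y=y)P(X=x)
 = 0·0.2058 + 0·0.2142 + 2·0.1666 + 7·0.1734 + 14·0.1176 + 49·0.1224
 = 0 + 0 + 0.3332 + 1.2138 + 1.6464 + 5.9976
 = 9.191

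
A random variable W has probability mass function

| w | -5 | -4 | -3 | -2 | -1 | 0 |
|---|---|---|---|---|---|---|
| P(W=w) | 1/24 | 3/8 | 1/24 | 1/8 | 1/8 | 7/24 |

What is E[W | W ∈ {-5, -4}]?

-4.1

P(W ∈ {-5, -4}) = 1/24 + 3/8 = 5/12.
E[W | W ∈ {-5, -4}] = [(-5)·1/24 + (-4)·3/8] / (5/12)
 = -41/24 / (5/12)
 = -41/10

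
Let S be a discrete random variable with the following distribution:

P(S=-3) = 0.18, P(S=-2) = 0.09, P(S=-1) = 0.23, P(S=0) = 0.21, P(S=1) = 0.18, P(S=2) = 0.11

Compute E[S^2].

E[S^2] = Σ s^2·P(S=s)
 = 9·0.18 + 4·0.09 + 1·0.23 + 0·0.21 + 1·0.18 + 4·0.11
 = 1.62 + 0.36 + 0.23 + 0 + 0.18 + 0.44
 = 2.83

2.83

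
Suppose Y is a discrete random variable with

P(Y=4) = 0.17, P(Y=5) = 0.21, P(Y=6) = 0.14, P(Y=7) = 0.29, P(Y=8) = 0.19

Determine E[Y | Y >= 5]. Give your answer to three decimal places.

6.554

P(Y >= 5) = 0.21 + 0.14 + 0.29 + 0.19 = 0.83.
E[Y | Y >= 5] = [5·0.21 + 6·0.14 + 7·0.29 + 8·0.19] / 0.83
 = 5.44 / 0.83
 = 544/83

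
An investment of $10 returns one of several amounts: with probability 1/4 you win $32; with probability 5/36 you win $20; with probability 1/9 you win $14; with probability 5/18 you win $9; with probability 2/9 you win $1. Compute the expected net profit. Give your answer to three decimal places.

E[payout] = 32·1/4 + 20·5/36 + 14·1/9 + 9·5/18 + 1·2/9
 = 8 + 25/9 + 14/9 + 5/2 + 2/9
 = 271/18
Net = 271/18 - 10 = 91/18

5.056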